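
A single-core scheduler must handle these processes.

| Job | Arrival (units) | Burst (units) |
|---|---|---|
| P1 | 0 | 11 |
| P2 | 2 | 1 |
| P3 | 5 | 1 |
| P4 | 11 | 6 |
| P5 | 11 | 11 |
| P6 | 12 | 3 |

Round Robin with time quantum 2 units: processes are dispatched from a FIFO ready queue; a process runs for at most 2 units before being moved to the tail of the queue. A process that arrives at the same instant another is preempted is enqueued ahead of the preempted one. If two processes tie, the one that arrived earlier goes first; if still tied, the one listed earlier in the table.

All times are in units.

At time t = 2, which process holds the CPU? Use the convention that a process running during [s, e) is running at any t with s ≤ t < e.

P2

Schedule: | P1 0-2 | P2 2-3 | P1 3-5 | P3 5-6 | P1 6-12 | P4 12-14 | P5 14-16 | P6 16-18 | P1 18-19 | P4 19-21 | P5 21-23 | P6 23-24 | P4 24-26 | P5 26-33 |
Completion: P1=19  P2=3  P3=6  P4=26  P5=33  P6=24
Turnaround (C−A): P1=19  P2=1  P3=1  P4=15  P5=22  P6=12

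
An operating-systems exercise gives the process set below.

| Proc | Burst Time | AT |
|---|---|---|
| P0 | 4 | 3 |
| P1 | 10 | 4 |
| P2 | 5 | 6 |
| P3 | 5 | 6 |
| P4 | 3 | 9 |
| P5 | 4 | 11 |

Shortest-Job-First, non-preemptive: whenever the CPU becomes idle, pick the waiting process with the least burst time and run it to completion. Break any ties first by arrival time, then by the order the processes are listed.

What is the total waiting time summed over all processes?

Timeline: | idle 0-3 | P0 3-7 | P2 7-12 | P4 12-15 | P5 15-19 | P3 19-24 | P1 24-34 |
Completion: P0=7  P1=34  P2=12  P3=24  P4=15  P5=19
Turnaround (C−A): P0=4  P1=30  P2=6  P3=18  P4=6  P5=8
Waiting = turnaround − burst: P0=0, P1=20, P2=1, P3=13, P4=3, P5=4
Total waiting = 0 + 20 + 1 + 13 + 3 + 4 = 41

41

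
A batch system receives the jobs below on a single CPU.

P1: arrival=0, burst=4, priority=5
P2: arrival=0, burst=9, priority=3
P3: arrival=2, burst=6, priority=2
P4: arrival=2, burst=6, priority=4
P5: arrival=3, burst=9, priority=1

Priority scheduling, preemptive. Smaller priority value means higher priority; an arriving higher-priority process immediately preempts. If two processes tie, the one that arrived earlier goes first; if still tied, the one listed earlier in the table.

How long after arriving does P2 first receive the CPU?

Gantt: | P2 0-2 | P3 2-3 | P5 3-12 | P3 12-17 | P2 17-24 | P4 24-30 | P1 30-34 |
Completion: P1=34  P2=24  P3=17  P4=30  P5=12
Turnaround (C−A): P1=34  P2=24  P3=15  P4=28  P5=9
Response(P2) = first start − arrival = 0 − 0 = 0

0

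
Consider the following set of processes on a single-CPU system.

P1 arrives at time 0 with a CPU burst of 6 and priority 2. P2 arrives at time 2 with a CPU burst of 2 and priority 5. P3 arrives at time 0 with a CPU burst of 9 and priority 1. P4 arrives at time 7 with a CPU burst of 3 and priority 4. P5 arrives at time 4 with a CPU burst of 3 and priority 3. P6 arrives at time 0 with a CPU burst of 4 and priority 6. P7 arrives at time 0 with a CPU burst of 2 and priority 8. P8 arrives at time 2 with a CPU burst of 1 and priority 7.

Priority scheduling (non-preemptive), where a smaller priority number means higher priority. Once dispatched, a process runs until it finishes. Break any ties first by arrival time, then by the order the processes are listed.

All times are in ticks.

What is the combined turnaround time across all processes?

156

Timeline: | P3 0-9 | P1 9-15 | P5 15-18 | P4 18-21 | P2 21-23 | P6 23-27 | P8 27-28 | P7 28-30 |
Completion: P1=15  P2=23  P3=9  P4=21  P5=18  P6=27  P7=30  P8=28
Turnaround (C−A): P1=15  P2=21  P3=9  P4=14  P5=14  P6=27  P7=30  P8=26
Turnaround = completion − arrival: P1=15, P2=21, P3=9, P4=14, P5=14, P6=27, P7=30, P8=26
Total turnaround = 15 + 21 + 9 + 14 + 14 + 27 + 30 + 26 = 156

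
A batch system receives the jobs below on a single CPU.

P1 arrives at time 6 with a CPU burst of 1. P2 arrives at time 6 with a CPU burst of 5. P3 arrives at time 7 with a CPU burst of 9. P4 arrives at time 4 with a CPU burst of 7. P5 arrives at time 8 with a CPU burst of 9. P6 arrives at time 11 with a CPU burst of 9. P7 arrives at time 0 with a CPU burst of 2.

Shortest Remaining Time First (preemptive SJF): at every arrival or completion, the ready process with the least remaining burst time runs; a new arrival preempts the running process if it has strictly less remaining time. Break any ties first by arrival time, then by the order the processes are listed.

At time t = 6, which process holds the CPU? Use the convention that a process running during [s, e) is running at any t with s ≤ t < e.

P1

Timeline: | P7 0-2 | idle 2-4 | P4 4-6 | P1 6-7 | P4 7-12 | P2 12-17 | P3 17-26 | P5 26-35 | P6 35-44 |
Completion: P1=7  P2=17  P3=26  P4=12  P5=35  P6=44  P7=2
Turnaround (C−A): P1=1  P2=11  P3=19  P4=8  P5=27  P6=33  P7=2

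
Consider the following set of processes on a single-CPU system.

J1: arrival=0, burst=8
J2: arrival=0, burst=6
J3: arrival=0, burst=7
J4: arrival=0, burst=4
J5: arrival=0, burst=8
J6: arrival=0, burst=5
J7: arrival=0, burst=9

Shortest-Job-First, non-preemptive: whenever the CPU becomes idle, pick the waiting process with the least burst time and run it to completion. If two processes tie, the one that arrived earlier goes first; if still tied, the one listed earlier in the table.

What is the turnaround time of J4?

4

Timeline: | J4 0-4 | J6 4-9 | J2 9-15 | J3 15-22 | J1 22-30 | J5 30-38 | J7 38-47 |
Completion: J1=30  J2=15  J3=22  J4=4  J5=38  J6=9  J7=47
Turnaround(J4) = completion − arrival = 4 − 0 = 4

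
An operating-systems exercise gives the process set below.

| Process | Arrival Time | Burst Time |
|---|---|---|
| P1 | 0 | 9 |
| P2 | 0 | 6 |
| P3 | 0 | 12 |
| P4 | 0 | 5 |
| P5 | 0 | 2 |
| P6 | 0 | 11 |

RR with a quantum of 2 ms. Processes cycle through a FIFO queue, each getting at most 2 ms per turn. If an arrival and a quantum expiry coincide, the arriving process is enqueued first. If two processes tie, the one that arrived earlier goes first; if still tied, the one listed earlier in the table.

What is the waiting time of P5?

Schedule: | P1 0-2 | P2 2-4 | P3 4-6 | P4 6-8 | P5 8-10 | P6 10-12 | P1 12-14 | P2 14-16 | P3 16-18 | P4 18-20 | P6 20-22 | P1 22-24 | P2 24-26 | P3 26-28 | P4 28-29 | P6 29-31 | P1 31-33 | P3 33-35 | P6 35-37 | P1 37-38 | P3 38-40 | P6 40-42 | P3 42-44 | P6 44-45 |
Completion: P1=38  P2=26  P3=44  P4=29  P5=10  P6=45
Waiting(P5) = turnaround − burst = 10 − 2 = 8

8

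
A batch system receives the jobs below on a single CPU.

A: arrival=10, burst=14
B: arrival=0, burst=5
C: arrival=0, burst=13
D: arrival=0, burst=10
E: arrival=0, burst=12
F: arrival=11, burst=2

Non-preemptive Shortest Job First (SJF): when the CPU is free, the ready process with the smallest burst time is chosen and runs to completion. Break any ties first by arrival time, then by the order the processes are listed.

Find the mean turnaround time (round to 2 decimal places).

23.83

Schedule: | B 0-5 | D 5-15 | F 15-17 | E 17-29 | C 29-42 | A 42-56 |
Completion: A=56  B=5  C=42  D=15  E=29  F=17
Turnaround (C−A): A=46  B=5  C=42  D=15  E=29  F=6
Turnaround times: A=46, B=5, C=42, D=15, E=29, F=6
Average turnaround = (46+5+42+15+29+6) / 6 = 143/6 = 23.83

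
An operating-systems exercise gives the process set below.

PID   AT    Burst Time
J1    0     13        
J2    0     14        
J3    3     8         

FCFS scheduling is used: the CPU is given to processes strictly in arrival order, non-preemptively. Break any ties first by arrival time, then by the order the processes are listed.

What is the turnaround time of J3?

32

Schedule: | J1 0-13 | J2 13-27 | J3 27-35 |
Completion: J1=13  J2=27  J3=35
Turnaround(J3) = completion − arrival = 35 − 3 = 32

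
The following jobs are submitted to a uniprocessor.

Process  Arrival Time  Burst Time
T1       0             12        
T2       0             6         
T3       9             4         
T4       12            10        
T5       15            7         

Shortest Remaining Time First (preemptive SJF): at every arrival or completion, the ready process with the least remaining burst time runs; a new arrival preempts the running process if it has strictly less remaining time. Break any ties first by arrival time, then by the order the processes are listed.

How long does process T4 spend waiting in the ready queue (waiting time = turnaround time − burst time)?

Schedule: | T2 0-6 | T1 6-9 | T3 9-13 | T1 13-22 | T5 22-29 | T4 29-39 |
Completion: T1=22  T2=6  T3=13  T4=39  T5=29
Turnaround (C−A): T1=22  T2=6  T3=4  T4=27  T5=14
Waiting(T4) = turnaround − burst = 27 − 10 = 17

17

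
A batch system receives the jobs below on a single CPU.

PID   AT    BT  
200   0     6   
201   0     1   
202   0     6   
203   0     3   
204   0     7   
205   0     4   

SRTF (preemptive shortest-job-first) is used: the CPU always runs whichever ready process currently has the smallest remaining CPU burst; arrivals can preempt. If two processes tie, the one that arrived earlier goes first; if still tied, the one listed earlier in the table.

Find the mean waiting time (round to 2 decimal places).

Gantt: | 201 0-1 | 203 1-4 | 205 4-8 | 200 8-14 | 202 14-20 | 204 20-27 |
Completion: 200=14  201=1  202=20  203=4  204=27  205=8
Turnaround (C−A): 200=14  201=1  202=20  203=4  204=27  205=8
Waiting times: 200=8, 201=0, 202=14, 203=1, 204=20, 205=4
Average waiting = (8+0+14+1+20+4) / 6 = 47/6 = 7.83

7.83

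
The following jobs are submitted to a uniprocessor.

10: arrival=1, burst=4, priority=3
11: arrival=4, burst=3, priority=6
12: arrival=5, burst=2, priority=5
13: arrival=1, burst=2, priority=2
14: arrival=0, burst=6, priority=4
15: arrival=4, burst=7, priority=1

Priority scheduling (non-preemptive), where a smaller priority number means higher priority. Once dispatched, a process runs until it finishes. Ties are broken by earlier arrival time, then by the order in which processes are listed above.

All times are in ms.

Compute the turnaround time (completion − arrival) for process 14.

6

Gantt: | 14 0-6 | 15 6-13 | 13 13-15 | 10 15-19 | 12 19-21 | 11 21-24 |
Completion: 10=19  11=24  12=21  13=15  14=6  15=13
Turnaround(14) = completion − arrival = 6 − 0 = 6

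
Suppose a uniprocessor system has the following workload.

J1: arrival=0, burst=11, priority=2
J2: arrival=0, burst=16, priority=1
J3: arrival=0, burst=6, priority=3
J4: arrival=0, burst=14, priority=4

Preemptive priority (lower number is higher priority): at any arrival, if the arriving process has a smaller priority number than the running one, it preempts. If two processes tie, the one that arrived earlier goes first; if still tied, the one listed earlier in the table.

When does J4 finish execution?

Timeline: | J2 0-16 | J1 16-27 | J3 27-33 | J4 33-47 |
Completion: J1=27  J2=16  J3=33  J4=47
Turnaround (C−A): J1=27  J2=16  J3=33  J4=47

47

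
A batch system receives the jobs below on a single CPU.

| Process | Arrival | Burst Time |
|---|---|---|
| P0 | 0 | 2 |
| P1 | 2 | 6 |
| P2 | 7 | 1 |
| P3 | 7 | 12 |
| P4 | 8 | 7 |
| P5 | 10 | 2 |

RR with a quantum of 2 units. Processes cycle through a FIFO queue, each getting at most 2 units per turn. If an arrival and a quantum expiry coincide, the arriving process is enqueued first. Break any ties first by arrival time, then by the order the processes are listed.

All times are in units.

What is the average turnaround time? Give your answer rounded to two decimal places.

9.33

Gantt: | P0 0-2 | P1 2-8 | P2 8-9 | P3 9-11 | P4 11-13 | P5 13-15 | P3 15-17 | P4 17-19 | P3 19-21 | P4 21-23 | P3 23-25 | P4 25-26 | P3 26-30 |
Completion: P0=2  P1=8  P2=9  P3=30  P4=26  P5=15
Turnaround (C−A): P0=2  P1=6  P2=2  P3=23  P4=18  P5=5
Turnaround times: P0=2, P1=6, P2=2, P3=23, P4=18, P5=5
Average turnaround = (2+6+2+23+18+5) / 6 = 56/6 = 9.33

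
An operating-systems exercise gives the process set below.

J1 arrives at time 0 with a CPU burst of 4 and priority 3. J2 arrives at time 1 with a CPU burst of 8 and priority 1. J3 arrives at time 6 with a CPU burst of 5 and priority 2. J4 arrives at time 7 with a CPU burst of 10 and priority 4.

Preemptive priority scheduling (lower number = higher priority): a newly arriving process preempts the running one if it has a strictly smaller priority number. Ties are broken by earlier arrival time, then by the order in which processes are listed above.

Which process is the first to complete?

Timeline: | J1 0-1 | J2 1-9 | J3 9-14 | J1 14-17 | J4 17-27 |
Completion: J1=17  J2=9  J3=14  J4=27
Turnaround (C−A): J1=17  J2=8  J3=8  J4=20
Finish order: J2 → J3 → J1 → J4

J2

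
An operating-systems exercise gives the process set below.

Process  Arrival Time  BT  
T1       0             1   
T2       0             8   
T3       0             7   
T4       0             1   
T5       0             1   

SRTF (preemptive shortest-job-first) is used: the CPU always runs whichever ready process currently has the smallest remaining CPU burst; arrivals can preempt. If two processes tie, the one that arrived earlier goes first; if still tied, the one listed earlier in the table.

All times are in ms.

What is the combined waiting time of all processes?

Timeline: | T1 0-1 | T4 1-2 | T5 2-3 | T3 3-10 | T2 10-18 |
Completion: T1=1  T2=18  T3=10  T4=2  T5=3
Waiting = turnaround − burst: T1=0, T2=10, T3=3, T4=1, T5=2
Total waiting = 0 + 10 + 3 + 1 + 2 = 16

16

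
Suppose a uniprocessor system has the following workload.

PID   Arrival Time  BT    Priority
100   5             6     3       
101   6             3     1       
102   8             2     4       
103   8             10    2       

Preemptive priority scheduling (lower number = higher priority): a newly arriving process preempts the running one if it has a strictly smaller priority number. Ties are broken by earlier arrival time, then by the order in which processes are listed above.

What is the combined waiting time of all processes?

Gantt: | idle 0-5 | 100 5-6 | 101 6-9 | 103 9-19 | 100 19-24 | 102 24-26 |
Completion: 100=24  101=9  102=26  103=19
Waiting = turnaround − burst: 100=13, 101=0, 102=16, 103=1
Total waiting = 13 + 0 + 16 + 1 = 30

30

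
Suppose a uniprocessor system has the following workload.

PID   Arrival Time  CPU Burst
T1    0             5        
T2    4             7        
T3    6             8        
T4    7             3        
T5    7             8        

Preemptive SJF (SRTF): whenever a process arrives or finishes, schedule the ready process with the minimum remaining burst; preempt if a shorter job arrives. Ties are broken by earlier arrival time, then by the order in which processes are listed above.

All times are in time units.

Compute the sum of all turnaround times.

60

Schedule: | T1 0-5 | T2 5-7 | T4 7-10 | T2 10-15 | T3 15-23 | T5 23-31 |
Completion: T1=5  T2=15  T3=23  T4=10  T5=31
Turnaround (C−A): T1=5  T2=11  T3=17  T4=3  T5=24
Turnaround = completion − arrival: T1=5, T2=11, T3=17, T4=3, T5=24
Total turnaround = 5 + 11 + 17 + 3 + 24 = 60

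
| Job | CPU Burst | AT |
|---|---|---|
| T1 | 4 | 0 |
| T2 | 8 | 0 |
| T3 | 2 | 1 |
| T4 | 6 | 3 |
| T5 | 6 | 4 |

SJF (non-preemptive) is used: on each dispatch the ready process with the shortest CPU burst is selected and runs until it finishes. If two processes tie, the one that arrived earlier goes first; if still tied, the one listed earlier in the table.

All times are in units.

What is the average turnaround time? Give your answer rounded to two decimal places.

11.60

Timeline: | T1 0-4 | T3 4-6 | T4 6-12 | T5 12-18 | T2 18-26 |
Completion: T1=4  T2=26  T3=6  T4=12  T5=18
Turnaround (C−A): T1=4  T2=26  T3=5  T4=9  T5=14
Turnaround times: T1=4, T2=26, T3=5, T4=9, T5=14
Average turnaround = (4+26+5+9+14) / 5 = 58/5 = 11.60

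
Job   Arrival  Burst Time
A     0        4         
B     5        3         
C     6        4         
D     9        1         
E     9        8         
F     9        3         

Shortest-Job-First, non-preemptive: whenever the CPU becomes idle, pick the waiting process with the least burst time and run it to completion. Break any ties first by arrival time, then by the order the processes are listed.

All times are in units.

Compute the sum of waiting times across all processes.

16

Gantt: | A 0-4 | idle 4-5 | B 5-8 | C 8-12 | D 12-13 | F 13-16 | E 16-24 |
Completion: A=4  B=8  C=12  D=13  E=24  F=16
Waiting = turnaround − burst: A=0, B=0, C=2, D=3, E=7, F=4
Total waiting = 0 + 0 + 2 + 3 + 7 + 4 = 16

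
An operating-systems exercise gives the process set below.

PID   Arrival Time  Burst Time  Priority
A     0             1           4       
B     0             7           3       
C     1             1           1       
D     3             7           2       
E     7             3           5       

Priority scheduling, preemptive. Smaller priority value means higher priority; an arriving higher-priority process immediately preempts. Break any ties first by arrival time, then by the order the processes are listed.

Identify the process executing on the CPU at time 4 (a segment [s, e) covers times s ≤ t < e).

D

Gantt: | B 0-1 | C 1-2 | B 2-3 | D 3-10 | B 10-15 | A 15-16 | E 16-19 |
Completion: A=16  B=15  C=2  D=10  E=19
Turnaround (C−A): A=16  B=15  C=1  D=7  E=12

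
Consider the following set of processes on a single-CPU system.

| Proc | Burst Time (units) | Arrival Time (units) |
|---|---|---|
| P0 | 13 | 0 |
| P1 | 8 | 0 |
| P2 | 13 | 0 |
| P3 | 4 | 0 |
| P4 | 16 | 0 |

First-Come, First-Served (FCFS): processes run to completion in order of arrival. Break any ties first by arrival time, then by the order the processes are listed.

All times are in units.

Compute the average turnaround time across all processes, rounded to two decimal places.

32.00

Timeline: | P0 0-13 | P1 13-21 | P2 21-34 | P3 34-38 | P4 38-54 |
Completion: P0=13  P1=21  P2=34  P3=38  P4=54
Turnaround (C−A): P0=13  P1=21  P2=34  P3=38  P4=54
Turnaround times: P0=13, P1=21, P2=34, P3=38, P4=54
Average turnaround = (13+21+34+38+54) / 5 = 160/5 = 32.00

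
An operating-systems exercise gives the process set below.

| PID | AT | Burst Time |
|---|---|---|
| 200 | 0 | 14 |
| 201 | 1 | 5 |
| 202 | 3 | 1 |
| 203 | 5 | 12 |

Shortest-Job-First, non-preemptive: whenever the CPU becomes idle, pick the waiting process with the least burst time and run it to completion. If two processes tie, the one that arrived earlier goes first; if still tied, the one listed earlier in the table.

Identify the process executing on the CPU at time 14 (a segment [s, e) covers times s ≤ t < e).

202

Gantt: | 200 0-14 | 202 14-15 | 201 15-20 | 203 20-32 |
Completion: 200=14  201=20  202=15  203=32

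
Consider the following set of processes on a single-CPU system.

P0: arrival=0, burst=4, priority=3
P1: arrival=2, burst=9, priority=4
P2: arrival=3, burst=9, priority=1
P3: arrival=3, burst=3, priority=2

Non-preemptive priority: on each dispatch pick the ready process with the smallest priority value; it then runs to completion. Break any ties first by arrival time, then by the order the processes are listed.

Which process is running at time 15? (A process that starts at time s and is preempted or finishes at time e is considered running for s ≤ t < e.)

Timeline: | P0 0-4 | P2 4-13 | P3 13-16 | P1 16-25 |
Completion: P0=4  P1=25  P2=13  P3=16

P3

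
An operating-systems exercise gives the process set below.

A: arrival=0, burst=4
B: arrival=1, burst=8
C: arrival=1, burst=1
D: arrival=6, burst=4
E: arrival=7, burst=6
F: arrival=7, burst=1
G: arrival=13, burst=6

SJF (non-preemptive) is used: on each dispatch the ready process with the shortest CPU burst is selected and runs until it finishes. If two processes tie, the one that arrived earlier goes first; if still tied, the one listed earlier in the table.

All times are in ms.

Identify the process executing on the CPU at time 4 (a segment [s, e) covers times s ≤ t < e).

Schedule: | A 0-4 | C 4-5 | B 5-13 | F 13-14 | D 14-18 | E 18-24 | G 24-30 |
Completion: A=4  B=13  C=5  D=18  E=24  F=14  G=30
Turnaround (C−A): A=4  B=12  C=4  D=12  E=17  F=7  G=17

C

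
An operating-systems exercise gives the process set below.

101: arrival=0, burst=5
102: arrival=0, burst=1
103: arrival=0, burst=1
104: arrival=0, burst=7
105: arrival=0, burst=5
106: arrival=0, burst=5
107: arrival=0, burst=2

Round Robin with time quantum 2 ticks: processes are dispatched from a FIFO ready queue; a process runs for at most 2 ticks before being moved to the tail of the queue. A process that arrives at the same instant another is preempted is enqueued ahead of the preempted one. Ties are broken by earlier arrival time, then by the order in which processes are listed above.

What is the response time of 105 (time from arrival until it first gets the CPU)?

6

Timeline: | 101 0-2 | 102 2-3 | 103 3-4 | 104 4-6 | 105 6-8 | 106 8-10 | 107 10-12 | 101 12-14 | 104 14-16 | 105 16-18 | 106 18-20 | 101 20-21 | 104 21-23 | 105 23-24 | 106 24-25 | 104 25-26 |
Completion: 101=21  102=3  103=4  104=26  105=24  106=25  107=12
Turnaround (C−A): 101=21  102=3  103=4  104=26  105=24  106=25  107=12
Response(105) = first start − arrival = 6 − 0 = 6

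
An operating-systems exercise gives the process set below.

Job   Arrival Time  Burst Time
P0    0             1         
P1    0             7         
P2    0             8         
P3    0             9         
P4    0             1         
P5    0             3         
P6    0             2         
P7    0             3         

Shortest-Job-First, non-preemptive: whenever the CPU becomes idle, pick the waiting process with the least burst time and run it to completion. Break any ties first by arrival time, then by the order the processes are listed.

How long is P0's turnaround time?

Timeline: | P0 0-1 | P4 1-2 | P6 2-4 | P5 4-7 | P7 7-10 | P1 10-17 | P2 17-25 | P3 25-34 |
Completion: P0=1  P1=17  P2=25  P3=34  P4=2  P5=7  P6=4  P7=10
Turnaround(P0) = completion − arrival = 1 − 0 = 1

1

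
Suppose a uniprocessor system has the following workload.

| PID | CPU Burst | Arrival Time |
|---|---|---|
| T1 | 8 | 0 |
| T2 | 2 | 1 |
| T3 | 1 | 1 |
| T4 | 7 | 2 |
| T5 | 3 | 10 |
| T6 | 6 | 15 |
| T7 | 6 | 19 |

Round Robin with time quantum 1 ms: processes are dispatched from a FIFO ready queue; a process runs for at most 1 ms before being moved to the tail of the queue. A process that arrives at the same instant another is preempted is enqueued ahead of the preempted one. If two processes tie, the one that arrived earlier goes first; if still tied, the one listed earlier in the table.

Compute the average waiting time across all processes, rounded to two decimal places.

Schedule: | T1 0-1 | T2 1-2 | T3 2-3 | T1 3-4 | T4 4-5 | T2 5-6 | T1 6-7 | T4 7-8 | T1 8-9 | T4 9-10 | T1 10-11 | T5 11-12 | T4 12-13 | T1 13-14 | T5 14-15 | T4 15-16 | T1 16-17 | T6 17-18 | T5 18-19 | T4 19-20 | T1 20-21 | T6 21-22 | T7 22-23 | T4 23-24 | T6 24-25 | T7 25-26 | T6 26-27 | T7 27-28 | T6 28-29 | T7 29-30 | T6 30-31 | T7 31-33 |
Completion: T1=21  T2=6  T3=3  T4=24  T5=19  T6=31  T7=33
Turnaround (C−A): T1=21  T2=5  T3=2  T4=22  T5=9  T6=16  T7=14
Waiting times: T1=13, T2=3, T3=1, T4=15, T5=6, T6=10, T7=8
Average waiting = (13+3+1+15+6+10+8) / 7 = 56/7 = 8.00

8.00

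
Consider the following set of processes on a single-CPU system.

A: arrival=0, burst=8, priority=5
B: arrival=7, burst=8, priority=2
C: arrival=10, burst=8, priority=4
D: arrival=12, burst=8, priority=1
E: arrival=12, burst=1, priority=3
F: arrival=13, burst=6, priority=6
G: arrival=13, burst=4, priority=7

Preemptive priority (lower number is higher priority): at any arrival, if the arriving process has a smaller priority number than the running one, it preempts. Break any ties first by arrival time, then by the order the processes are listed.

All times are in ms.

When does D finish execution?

Timeline: | A 0-7 | B 7-12 | D 12-20 | B 20-23 | E 23-24 | C 24-32 | A 32-33 | F 33-39 | G 39-43 |
Completion: A=33  B=23  C=32  D=20  E=24  F=39  G=43
Turnaround (C−A): A=33  B=16  C=22  D=8  E=12  F=26  G=30

20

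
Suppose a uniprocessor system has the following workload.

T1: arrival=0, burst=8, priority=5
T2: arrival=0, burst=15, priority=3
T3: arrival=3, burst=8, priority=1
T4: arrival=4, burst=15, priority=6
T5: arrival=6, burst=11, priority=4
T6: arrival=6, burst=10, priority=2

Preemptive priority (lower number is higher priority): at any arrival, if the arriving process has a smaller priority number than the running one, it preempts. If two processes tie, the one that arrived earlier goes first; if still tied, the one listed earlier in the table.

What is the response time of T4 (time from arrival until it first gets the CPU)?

48

Schedule: | T2 0-3 | T3 3-11 | T6 11-21 | T2 21-33 | T5 33-44 | T1 44-52 | T4 52-67 |
Completion: T1=52  T2=33  T3=11  T4=67  T5=44  T6=21
Turnaround (C−A): T1=52  T2=33  T3=8  T4=63  T5=38  T6=15
Response(T4) = first start − arrival = 52 − 4 = 48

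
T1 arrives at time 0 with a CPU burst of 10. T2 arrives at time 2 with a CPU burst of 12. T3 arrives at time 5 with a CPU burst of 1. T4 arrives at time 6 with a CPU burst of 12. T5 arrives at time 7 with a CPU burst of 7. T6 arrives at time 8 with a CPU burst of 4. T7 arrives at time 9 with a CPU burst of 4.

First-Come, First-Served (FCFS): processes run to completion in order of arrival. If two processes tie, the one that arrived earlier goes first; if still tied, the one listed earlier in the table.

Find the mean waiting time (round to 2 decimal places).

20.14

Schedule: | T1 0-10 | T2 10-22 | T3 22-23 | T4 23-35 | T5 35-42 | T6 42-46 | T7 46-50 |
Completion: T1=10  T2=22  T3=23  T4=35  T5=42  T6=46  T7=50
Turnaround (C−A): T1=10  T2=20  T3=18  T4=29  T5=35  T6=38  T7=41
Waiting times: T1=0, T2=8, T3=17, T4=17, T5=28, T6=34, T7=37
Average waiting = (0+8+17+17+28+34+37) / 7 = 141/7 = 20.14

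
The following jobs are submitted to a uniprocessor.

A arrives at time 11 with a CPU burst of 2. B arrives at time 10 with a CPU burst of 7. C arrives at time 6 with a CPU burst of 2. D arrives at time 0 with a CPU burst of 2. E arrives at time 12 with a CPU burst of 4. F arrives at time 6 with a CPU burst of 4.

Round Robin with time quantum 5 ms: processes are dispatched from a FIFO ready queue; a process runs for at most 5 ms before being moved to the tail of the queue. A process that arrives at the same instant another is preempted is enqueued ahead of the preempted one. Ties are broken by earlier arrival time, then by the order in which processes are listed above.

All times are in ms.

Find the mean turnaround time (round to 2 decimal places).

Timeline: | D 0-2 | idle 2-6 | C 6-8 | F 8-12 | B 12-17 | A 17-19 | E 19-23 | B 23-25 |
Completion: A=19  B=25  C=8  D=2  E=23  F=12
Turnaround (C−A): A=8  B=15  C=2  D=2  E=11  F=6
Turnaround times: A=8, B=15, C=2, D=2, E=11, F=6
Average turnaround = (8+15+2+2+11+6) / 6 = 44/6 = 7.33

7.33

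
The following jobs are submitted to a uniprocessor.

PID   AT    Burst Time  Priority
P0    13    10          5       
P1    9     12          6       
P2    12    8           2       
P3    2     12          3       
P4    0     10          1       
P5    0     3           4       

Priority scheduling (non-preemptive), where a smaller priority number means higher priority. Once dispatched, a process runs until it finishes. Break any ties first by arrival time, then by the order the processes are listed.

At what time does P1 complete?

Timeline: | P4 0-10 | P3 10-22 | P2 22-30 | P5 30-33 | P0 33-43 | P1 43-55 |
Completion: P0=43  P1=55  P2=30  P3=22  P4=10  P5=33

55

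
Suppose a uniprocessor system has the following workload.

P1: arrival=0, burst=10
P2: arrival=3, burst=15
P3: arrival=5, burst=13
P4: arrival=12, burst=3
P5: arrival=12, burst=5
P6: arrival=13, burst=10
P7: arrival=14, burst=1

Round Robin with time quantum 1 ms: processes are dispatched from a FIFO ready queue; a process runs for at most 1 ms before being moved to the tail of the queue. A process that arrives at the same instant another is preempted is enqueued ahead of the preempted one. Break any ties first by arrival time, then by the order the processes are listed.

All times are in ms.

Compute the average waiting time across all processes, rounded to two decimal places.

Gantt: | P1 0-3 | P2 3-4 | P1 4-5 | P2 5-6 | P3 6-7 | P1 7-8 | P2 8-9 | P3 9-10 | P1 10-11 | P2 11-12 | P3 12-13 | P1 13-14 | P4 14-15 | P5 15-16 | P2 16-17 | P6 17-18 | P3 18-19 | P7 19-20 | P1 20-21 | P4 21-22 | P5 22-23 | P2 23-24 | P6 24-25 | P3 25-26 | P1 26-27 | P4 27-28 | P5 28-29 | P2 29-30 | P6 30-31 | P3 31-32 | P1 32-33 | P5 33-34 | P2 34-35 | P6 35-36 | P3 36-37 | P5 37-38 | P2 38-39 | P6 39-40 | P3 40-41 | P2 41-42 | P6 42-43 | P3 43-44 | P2 44-45 | P6 45-46 | P3 46-47 | P2 47-48 | P6 48-49 | P3 49-50 | P2 50-51 | P6 51-52 | P3 52-53 | P2 53-54 | P6 54-55 | P3 55-56 | P2 56-57 |
Completion: P1=33  P2=57  P3=56  P4=28  P5=38  P6=55  P7=20
Waiting times: P1=23, P2=39, P3=38, P4=13, P5=21, P6=32, P7=5
Average waiting = (23+39+38+13+21+32+5) / 7 = 171/7 = 24.43

24.43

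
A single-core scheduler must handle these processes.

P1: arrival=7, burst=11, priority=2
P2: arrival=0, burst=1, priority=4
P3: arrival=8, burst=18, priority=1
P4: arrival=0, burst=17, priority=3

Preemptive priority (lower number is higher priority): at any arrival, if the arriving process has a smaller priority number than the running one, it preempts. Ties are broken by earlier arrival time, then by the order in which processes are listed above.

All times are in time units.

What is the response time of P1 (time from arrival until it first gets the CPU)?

Gantt: | P4 0-7 | P1 7-8 | P3 8-26 | P1 26-36 | P4 36-46 | P2 46-47 |
Completion: P1=36  P2=47  P3=26  P4=46
Turnaround (C−A): P1=29  P2=47  P3=18  P4=46
Response(P1) = first start − arrival = 7 − 7 = 0

0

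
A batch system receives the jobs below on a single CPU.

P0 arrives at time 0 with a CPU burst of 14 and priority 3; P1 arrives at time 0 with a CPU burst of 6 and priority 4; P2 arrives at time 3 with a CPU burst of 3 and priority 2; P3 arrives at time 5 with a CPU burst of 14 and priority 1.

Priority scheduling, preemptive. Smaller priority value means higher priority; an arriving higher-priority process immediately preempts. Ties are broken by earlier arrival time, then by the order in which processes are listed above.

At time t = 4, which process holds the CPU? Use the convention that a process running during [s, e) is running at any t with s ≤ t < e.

P2

Schedule: | P0 0-3 | P2 3-5 | P3 5-19 | P2 19-20 | P0 20-31 | P1 31-37 |
Completion: P0=31  P1=37  P2=20  P3=19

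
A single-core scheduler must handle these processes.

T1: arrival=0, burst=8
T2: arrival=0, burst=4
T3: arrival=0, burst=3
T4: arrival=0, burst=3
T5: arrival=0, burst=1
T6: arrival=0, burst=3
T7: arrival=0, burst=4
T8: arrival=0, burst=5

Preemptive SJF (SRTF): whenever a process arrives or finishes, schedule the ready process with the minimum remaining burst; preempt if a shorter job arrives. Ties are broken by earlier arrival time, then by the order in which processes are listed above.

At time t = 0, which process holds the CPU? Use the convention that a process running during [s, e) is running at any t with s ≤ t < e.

T5

Timeline: | T5 0-1 | T3 1-4 | T4 4-7 | T6 7-10 | T2 10-14 | T7 14-18 | T8 18-23 | T1 23-31 |
Completion: T1=31  T2=14  T3=4  T4=7  T5=1  T6=10  T7=18  T8=23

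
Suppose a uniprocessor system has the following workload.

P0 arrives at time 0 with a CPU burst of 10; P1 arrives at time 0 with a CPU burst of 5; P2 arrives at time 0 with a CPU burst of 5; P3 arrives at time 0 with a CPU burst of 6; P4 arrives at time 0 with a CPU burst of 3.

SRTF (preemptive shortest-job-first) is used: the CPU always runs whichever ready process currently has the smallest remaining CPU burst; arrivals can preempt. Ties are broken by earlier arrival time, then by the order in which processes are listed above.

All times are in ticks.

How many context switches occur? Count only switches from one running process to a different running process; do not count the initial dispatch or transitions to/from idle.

4

Gantt: | P4 0-3 | P1 3-8 | P2 8-13 | P3 13-19 | P0 19-29 |
Completion: P0=29  P1=8  P2=13  P3=19  P4=3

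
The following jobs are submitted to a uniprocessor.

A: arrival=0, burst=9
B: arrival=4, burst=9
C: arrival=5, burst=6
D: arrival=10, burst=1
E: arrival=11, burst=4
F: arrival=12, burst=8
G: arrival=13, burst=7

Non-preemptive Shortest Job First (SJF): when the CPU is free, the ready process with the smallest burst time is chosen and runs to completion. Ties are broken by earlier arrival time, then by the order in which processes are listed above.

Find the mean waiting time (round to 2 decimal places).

9.57

Timeline: | A 0-9 | C 9-15 | D 15-16 | E 16-20 | G 20-27 | F 27-35 | B 35-44 |
Completion: A=9  B=44  C=15  D=16  E=20  F=35  G=27
Turnaround (C−A): A=9  B=40  C=10  D=6  E=9  F=23  G=14
Waiting times: A=0, B=31, C=4, D=5, E=5, F=15, G=7
Average waiting = (0+31+4+5+5+15+7) / 7 = 67/7 = 9.57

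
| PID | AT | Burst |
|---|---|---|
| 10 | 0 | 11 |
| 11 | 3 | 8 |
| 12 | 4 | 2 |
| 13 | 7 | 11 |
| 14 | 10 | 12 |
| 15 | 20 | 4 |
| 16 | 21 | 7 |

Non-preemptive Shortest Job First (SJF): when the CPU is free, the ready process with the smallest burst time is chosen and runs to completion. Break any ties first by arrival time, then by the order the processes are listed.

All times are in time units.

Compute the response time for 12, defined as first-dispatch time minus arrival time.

Gantt: | 10 0-11 | 12 11-13 | 11 13-21 | 15 21-25 | 16 25-32 | 13 32-43 | 14 43-55 |
Completion: 10=11  11=21  12=13  13=43  14=55  15=25  16=32
Turnaround (C−A): 10=11  11=18  12=9  13=36  14=45  15=5  16=11
Response(12) = first start − arrival = 11 − 4 = 7

7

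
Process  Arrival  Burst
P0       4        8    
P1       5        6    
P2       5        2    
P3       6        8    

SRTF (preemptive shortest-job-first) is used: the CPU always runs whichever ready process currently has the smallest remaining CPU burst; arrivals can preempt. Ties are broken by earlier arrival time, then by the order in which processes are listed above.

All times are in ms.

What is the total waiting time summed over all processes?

24

Schedule: | idle 0-4 | P0 4-5 | P2 5-7 | P1 7-13 | P0 13-20 | P3 20-28 |
Completion: P0=20  P1=13  P2=7  P3=28
Turnaround (C−A): P0=16  P1=8  P2=2  P3=22
Waiting = turnaround − burst: P0=8, P1=2, P2=0, P3=14
Total waiting = 8 + 2 + 0 + 14 = 24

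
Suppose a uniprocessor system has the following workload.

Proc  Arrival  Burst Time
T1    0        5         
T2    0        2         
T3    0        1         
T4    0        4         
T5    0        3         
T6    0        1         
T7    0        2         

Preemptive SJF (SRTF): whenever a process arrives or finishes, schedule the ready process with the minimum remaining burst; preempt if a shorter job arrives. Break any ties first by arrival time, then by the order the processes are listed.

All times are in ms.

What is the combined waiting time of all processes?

Schedule: | T3 0-1 | T6 1-2 | T2 2-4 | T7 4-6 | T5 6-9 | T4 9-13 | T1 13-18 |
Completion: T1=18  T2=4  T3=1  T4=13  T5=9  T6=2  T7=6
Turnaround (C−A): T1=18  T2=4  T3=1  T4=13  T5=9  T6=2  T7=6
Waiting = turnaround − burst: T1=13, T2=2, T3=0, T4=9, T5=6, T6=1, T7=4
Total waiting = 13 + 2 + 0 + 9 + 6 + 1 + 4 = 35

35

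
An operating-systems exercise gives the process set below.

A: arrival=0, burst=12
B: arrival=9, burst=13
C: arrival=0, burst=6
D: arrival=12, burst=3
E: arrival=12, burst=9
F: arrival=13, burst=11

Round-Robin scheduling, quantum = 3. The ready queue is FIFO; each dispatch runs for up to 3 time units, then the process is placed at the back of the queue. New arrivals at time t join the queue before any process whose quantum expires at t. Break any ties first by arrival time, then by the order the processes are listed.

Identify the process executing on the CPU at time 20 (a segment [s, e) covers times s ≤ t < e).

Timeline: | A 0-3 | C 3-6 | A 6-9 | C 9-12 | B 12-15 | A 15-18 | D 18-21 | E 21-24 | F 24-27 | B 27-30 | A 30-33 | E 33-36 | F 36-39 | B 39-42 | E 42-45 | F 45-48 | B 48-51 | F 51-53 | B 53-54 |
Completion: A=33  B=54  C=12  D=21  E=45  F=53
Turnaround (C−A): A=33  B=45  C=12  D=9  E=33  F=40

D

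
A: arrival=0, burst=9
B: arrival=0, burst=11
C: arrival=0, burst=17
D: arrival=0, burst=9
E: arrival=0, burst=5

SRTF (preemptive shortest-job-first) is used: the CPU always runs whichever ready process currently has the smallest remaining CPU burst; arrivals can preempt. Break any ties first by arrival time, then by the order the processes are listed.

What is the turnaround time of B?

34

Gantt: | E 0-5 | A 5-14 | D 14-23 | B 23-34 | C 34-51 |
Completion: A=14  B=34  C=51  D=23  E=5
Turnaround (C−A): A=14  B=34  C=51  D=23  E=5
Turnaround(B) = completion − arrival = 34 − 0 = 34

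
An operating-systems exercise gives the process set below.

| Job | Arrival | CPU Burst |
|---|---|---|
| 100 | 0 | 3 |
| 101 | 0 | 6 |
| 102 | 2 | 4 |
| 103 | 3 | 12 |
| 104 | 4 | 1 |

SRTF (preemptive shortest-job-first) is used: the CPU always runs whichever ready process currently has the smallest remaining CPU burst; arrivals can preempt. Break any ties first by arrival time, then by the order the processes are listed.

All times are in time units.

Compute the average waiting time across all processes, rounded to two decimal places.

4.20

Gantt: | 100 0-3 | 102 3-4 | 104 4-5 | 102 5-8 | 101 8-14 | 103 14-26 |
Completion: 100=3  101=14  102=8  103=26  104=5
Turnaround (C−A): 100=3  101=14  102=6  103=23  104=1
Waiting times: 100=0, 101=8, 102=2, 103=11, 104=0
Average waiting = (0+8+2+11+0) / 5 = 21/5 = 4.20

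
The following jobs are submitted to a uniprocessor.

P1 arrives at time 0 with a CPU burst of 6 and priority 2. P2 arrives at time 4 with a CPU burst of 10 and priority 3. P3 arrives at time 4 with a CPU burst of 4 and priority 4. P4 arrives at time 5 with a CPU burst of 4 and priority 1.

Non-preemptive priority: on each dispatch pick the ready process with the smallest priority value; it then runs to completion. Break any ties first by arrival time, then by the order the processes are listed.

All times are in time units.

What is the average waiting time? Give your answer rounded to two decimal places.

5.75

Timeline: | P1 0-6 | P4 6-10 | P2 10-20 | P3 20-24 |
Completion: P1=6  P2=20  P3=24  P4=10
Turnaround (C−A): P1=6  P2=16  P3=20  P4=5
Waiting times: P1=0, P2=6, P3=16, P4=1
Average waiting = (0+6+16+1) / 4 = 23/4 = 5.75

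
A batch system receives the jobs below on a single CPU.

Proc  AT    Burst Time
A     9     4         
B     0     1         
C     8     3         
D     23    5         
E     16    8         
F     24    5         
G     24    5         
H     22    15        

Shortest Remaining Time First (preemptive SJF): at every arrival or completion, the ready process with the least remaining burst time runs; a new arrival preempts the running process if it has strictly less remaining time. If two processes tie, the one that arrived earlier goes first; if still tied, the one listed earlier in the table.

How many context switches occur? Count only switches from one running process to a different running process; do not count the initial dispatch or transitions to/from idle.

5

Timeline: | B 0-1 | idle 1-8 | C 8-11 | A 11-15 | idle 15-16 | E 16-24 | D 24-29 | F 29-34 | G 34-39 | H 39-54 |
Completion: A=15  B=1  C=11  D=29  E=24  F=34  G=39  H=54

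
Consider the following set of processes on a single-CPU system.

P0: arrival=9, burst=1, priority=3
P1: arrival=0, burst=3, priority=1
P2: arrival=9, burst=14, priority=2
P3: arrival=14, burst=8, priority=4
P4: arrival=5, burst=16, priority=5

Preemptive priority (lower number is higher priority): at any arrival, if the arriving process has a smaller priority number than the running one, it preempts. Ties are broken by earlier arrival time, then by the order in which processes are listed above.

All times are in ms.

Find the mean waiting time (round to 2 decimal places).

9.40

Schedule: | P1 0-3 | idle 3-5 | P4 5-9 | P2 9-23 | P0 23-24 | P3 24-32 | P4 32-44 |
Completion: P0=24  P1=3  P2=23  P3=32  P4=44
Turnaround (C−A): P0=15  P1=3  P2=14  P3=18  P4=39
Waiting times: P0=14, P1=0, P2=0, P3=10, P4=23
Average waiting = (14+0+0+10+23) / 5 = 47/5 = 9.40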